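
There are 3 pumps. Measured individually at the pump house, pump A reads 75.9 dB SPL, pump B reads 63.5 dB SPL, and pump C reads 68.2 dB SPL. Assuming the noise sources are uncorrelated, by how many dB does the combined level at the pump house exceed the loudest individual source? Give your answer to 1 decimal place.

Incoherent sources sum as intensities:
L_total = 10·log₁₀(10^(75.9/10) + 10^(63.5/10) + 10^(68.2/10)) = 76.79 dB SPL.
Excess over the loudest (75.9 dB): 76.79 − 75.9 = 0.9 dB.

0.9 dB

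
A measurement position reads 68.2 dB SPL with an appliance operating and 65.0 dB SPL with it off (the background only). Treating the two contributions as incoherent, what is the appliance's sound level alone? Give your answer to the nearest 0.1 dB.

65.4 dB SPL

Remove the background by subtracting linear intensities:
L_src = 10·log₁₀(10^(68.2/10) − 10^(65.0/10)) = 10·log₁₀(3445000) = 65.4 dB SPL.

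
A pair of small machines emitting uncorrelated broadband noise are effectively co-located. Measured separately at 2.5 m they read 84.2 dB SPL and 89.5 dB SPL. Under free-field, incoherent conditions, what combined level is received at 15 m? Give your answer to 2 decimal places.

Combined at 2.5 m: 10·log₁₀(10^(84.2/10)+10^(89.5/10)) = 90.623 dB SPL.
Then apply −20·log₁₀(15/2.5) = -15.563 dB → 75.06 dB SPL.

75.06 dB SPL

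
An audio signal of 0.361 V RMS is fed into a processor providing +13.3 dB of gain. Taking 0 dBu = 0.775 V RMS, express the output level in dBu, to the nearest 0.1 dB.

Input level: 20·log₁₀(0.361/0.775) = -6.64 dBu.
Output: -6.64 + 13.3 = +6.7 dBu.

+6.7 dBu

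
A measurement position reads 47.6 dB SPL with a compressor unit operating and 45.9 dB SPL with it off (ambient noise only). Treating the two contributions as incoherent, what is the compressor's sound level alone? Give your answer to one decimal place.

Subtract intensities: L_src = 10·log₁₀(10^(L_total/10) − 10^(L_bg/10)).
L_src = 10·log₁₀(10^(47.6/10) − 10^(45.9/10)) = 10·log₁₀(18640) = 42.7 dB SPL.

42.7 dB SPL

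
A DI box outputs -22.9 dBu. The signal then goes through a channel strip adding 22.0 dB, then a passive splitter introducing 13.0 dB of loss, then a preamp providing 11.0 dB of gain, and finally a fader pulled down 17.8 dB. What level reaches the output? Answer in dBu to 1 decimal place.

In dB, series stages simply add:
-22.9 + 22.0 − 13.0 + 11.0 − 17.8 = -20.7 dBu.

-20.7 dBu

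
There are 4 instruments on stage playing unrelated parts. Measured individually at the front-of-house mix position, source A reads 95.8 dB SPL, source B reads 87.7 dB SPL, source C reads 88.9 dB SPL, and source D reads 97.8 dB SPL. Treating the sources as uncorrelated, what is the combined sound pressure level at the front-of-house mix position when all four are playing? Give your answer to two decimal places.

100.49 dB SPL

Add the sources as powers (linear), then convert back to dB:
L_total = 10·log₁₀(10^(95.8/10) + 10^(87.7/10) + 10^(88.9/10) + 10^(97.8/10)) = 10·log₁₀(11193000000) = 100.49 dB SPL.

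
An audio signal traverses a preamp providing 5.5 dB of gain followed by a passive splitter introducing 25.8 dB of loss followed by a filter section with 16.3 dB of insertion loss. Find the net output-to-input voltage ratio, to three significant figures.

Net gain = 5.5 + (−25.8) + (−16.3) = -36.6 dB.
Voltage ratio = 10^(-36.6/20) = 0.0148.

0.0148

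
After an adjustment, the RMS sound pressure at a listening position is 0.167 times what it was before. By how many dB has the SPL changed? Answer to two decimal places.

-15.55 dB

Sound pressure is an amplitude quantity: ΔL = 20·log₁₀(p₂/p₁).
20·log₁₀(0.167) = -15.55 dB.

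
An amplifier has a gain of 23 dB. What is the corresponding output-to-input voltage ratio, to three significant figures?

Voltage ratio = 10^(dB/20).
10^(23/20) = 10^(1.150) = 14.1.

14.1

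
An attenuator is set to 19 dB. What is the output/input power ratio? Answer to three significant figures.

Power ratio = 10^(dB/10).
10^(-19/10) = 10^(-1.900) = 0.0126.

0.0126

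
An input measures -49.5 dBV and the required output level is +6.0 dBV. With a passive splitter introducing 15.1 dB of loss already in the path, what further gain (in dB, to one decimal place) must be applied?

70.6 dB

The required make-up gain is the shortfall in the dB sum.
G = +6.0 − (-49.5) + 15.1 = 70.6 dB.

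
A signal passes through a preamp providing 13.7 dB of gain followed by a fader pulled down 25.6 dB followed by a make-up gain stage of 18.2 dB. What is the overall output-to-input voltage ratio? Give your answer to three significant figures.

2.07

Net gain = 13.7 + (−25.6) + 18.2 = 6.3 dB.
Voltage ratio = 10^(6.3/20) = 2.07.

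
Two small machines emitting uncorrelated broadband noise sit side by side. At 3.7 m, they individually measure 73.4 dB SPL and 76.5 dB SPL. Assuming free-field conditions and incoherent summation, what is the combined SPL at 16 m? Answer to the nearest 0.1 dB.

Combined at 3.7 m: 10·log₁₀(10^(73.4/10)+10^(76.5/10)) = 78.23 dB SPL.
Then apply −20·log₁₀(16/3.7) = -12.72 dB → 65.5 dB SPL.

65.5 dB SPL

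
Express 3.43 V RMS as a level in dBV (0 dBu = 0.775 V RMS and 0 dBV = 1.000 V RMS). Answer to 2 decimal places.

+10.71 dBV

dBV = 20·log₁₀(V / 1.000 V).
20·log₁₀(3.43/1.000) = +10.71 dBV.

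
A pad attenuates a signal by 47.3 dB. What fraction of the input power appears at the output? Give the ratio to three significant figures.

Power ratio = 10^(dB/10).
10^(-47.3/10) = 10^(-4.730) = 0.0000186.

0.0000186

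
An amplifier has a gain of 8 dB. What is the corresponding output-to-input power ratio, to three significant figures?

Power ratio = 10^(dB/10).
10^(8/10) = 10^(0.8000) = 6.31.

6.31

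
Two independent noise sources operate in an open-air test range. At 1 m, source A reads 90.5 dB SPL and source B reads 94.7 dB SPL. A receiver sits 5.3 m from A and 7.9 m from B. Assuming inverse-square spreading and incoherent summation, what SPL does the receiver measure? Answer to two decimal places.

At the listener: L_A = 90.5 − 20·log₁₀(5.3) = 76.014 dB; L_B = 94.7 − 20·log₁₀(7.9) = 76.747 dB.
Combined: 10·log₁₀(10^(76.014/10)+10^(76.747/10)) = 79.41 dB SPL.

79.41 dB SPL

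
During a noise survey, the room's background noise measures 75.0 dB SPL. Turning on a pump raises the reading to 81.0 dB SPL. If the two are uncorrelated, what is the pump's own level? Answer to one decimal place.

Background correction is a power subtraction:
L_src = 10·log₁₀(10^(81.0/10) − 10^(75.0/10)) = 10·log₁₀(94270000) = 79.7 dB SPL.

79.7 dB SPL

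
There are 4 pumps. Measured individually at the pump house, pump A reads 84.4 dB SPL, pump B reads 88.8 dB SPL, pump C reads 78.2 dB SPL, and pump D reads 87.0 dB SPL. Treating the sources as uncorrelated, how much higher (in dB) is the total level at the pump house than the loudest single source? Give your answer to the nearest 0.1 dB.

3.2 dB

Add the sources as powers (linear), then convert back to dB:
L_total = 10·log₁₀(10^(84.4/10) + 10^(88.8/10) + 10^(78.2/10) + 10^(87.0/10)) = 92.04 dB SPL.
Excess over the loudest (88.8 dB): 92.04 − 88.8 = 3.2 dB.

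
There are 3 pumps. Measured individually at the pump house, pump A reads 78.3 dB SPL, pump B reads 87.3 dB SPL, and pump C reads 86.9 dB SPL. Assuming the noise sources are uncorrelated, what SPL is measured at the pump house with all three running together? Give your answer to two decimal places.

90.39 dB SPL

Incoherent sources sum as intensities:
L_total = 10·log₁₀(10^(78.3/10) + 10^(87.3/10) + 10^(86.9/10)) = 10·log₁₀(1094000000) = 90.39 dB SPL.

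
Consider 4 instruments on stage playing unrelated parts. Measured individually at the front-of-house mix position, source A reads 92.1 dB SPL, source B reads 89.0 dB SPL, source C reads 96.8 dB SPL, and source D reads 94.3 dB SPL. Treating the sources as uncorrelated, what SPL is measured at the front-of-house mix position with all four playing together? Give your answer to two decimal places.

99.95 dB SPL

Add the sources as powers (linear), then convert back to dB:
L_total = 10·log₁₀(10^(92.1/10) + 10^(89.0/10) + 10^(96.8/10) + 10^(94.3/10)) = 10·log₁₀(9894000000) = 99.95 dB SPL.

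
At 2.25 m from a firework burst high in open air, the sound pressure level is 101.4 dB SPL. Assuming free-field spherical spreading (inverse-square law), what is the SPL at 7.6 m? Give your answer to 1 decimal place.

90.8 dB SPL

Inverse-square spreading gives ΔL = −20·log₁₀(d₂/d₁).
ΔL = −20·log₁₀(7.6/2.25) = -10.57 dB, so L₂ = 101.4 + (-10.57) = 90.8 dB SPL.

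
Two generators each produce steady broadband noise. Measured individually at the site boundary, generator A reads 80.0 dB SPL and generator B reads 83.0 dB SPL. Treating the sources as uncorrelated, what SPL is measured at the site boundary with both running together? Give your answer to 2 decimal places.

Incoherent sources sum as intensities:
L_total = 10·log₁₀(10^(80.0/10) + 10^(83.0/10)) = 10·log₁₀(299500000) = 84.76 dB SPL.

84.76 dB SPL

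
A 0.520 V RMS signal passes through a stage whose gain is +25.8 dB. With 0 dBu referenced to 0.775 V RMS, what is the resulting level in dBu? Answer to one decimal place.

+22.3 dBu

Input level: 20·log₁₀(0.520/0.775) = -3.47 dBu.
Output: -3.47 + 25.8 = +22.3 dBu.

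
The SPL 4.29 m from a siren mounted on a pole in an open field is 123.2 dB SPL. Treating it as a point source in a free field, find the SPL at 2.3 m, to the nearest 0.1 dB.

128.6 dB SPL

Inverse-square spreading gives ΔL = −20·log₁₀(d₂/d₁).
ΔL = −20·log₁₀(2.3/4.29) = 5.41 dB, so L₂ = 123.2 + (5.41) = 128.6 dB SPL.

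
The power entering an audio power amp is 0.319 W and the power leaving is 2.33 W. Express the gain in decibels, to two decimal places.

For a power ratio, dB = 10·log₁₀(P₂/P₁).
10·log₁₀(2.33/0.319) = 10·log₁₀(7.304) = 8.64 dB.

8.64 dB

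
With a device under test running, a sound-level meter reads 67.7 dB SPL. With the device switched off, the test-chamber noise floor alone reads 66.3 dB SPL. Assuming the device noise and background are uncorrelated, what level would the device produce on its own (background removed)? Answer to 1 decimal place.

62.1 dB SPL

Background correction is a power subtraction:
L_src = 10·log₁₀(10^(67.7/10) − 10^(66.3/10)) = 10·log₁₀(1623000) = 62.1 dB SPL.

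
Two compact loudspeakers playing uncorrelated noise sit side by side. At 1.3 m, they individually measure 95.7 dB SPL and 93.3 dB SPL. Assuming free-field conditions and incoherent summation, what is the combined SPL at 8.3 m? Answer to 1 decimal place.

81.6 dB SPL

Combined at 1.3 m: 10·log₁₀(10^(95.7/10)+10^(93.3/10)) = 97.67 dB SPL.
Then apply −20·log₁₀(8.3/1.3) = -16.10 dB → 81.6 dB SPL.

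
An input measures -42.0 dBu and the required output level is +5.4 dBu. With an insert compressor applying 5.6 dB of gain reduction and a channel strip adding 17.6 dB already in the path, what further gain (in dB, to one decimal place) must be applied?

35.4 dB

The required make-up gain is the shortfall in the dB sum.
G = +5.4 − (-42.0) + 5.6 − 17.6 = 35.4 dB.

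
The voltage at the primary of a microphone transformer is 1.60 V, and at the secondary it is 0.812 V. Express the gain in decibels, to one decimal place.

For a voltage ratio, dB = 20·log₁₀(V₂/V₁).
20·log₁₀(0.812/1.60) = 20·log₁₀(0.5075) = -5.9 dB.

-5.9 dB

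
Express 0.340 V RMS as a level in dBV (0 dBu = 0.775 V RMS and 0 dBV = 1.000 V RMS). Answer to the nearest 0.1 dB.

-9.4 dBV

dBV = 20·log₁₀(V / 1.000 V).
20·log₁₀(0.340/1.000) = -9.4 dBV.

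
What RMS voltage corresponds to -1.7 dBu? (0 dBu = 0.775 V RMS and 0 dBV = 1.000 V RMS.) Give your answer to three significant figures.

0.637 V

V = 0.775 V × 10^(-1.7/20).
= 0.775 × 0.8222 = 0.637 V.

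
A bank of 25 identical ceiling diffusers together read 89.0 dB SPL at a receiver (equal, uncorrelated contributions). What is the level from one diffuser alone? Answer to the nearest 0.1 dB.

75.0 dB SPL

25 equal incoherent sources add 10·log₁₀(25) = 13.98 dB over one source.
L_one = 89.0 − 13.98 = 75.0 dB SPL.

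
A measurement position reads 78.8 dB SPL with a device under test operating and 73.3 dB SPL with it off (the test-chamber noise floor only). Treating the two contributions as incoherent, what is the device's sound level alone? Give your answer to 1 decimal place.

Subtract intensities: L_src = 10·log₁₀(10^(L_total/10) − 10^(L_bg/10)).
L_src = 10·log₁₀(10^(78.8/10) − 10^(73.3/10)) = 10·log₁₀(54480000) = 77.4 dB SPL.

77.4 dB SPL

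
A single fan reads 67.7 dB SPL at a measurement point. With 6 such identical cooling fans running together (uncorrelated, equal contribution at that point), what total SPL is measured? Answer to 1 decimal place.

6 equal incoherent sources raise the level by 10·log₁₀(6) = 7.78 dB.
L_total = 67.7 + 7.78 = 75.5 dB SPL.

75.5 dB SPL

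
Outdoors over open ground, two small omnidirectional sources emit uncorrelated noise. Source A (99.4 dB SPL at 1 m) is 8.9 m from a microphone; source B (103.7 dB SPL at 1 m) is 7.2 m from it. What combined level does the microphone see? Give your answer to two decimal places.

At the listener: L_A = 99.4 − 20·log₁₀(8.9) = 80.412 dB; L_B = 103.7 − 20·log₁₀(7.2) = 86.553 dB.
Combined: 10·log₁₀(10^(80.412/10)+10^(86.553/10)) = 87.50 dB SPL.

87.50 dB SPL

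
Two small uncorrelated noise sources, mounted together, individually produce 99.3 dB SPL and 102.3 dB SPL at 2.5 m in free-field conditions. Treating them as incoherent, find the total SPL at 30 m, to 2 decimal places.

Combined at 2.5 m: 10·log₁₀(10^(99.3/10)+10^(102.3/10)) = 104.064 dB SPL.
Then apply −20·log₁₀(30/2.5) = -21.584 dB → 82.48 dB SPL.

82.48 dB SPL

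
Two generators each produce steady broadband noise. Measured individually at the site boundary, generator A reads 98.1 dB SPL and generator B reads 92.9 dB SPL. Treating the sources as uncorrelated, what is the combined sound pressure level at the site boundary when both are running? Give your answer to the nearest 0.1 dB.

99.2 dB SPL

Incoherent sources sum as intensities:
L_total = 10·log₁₀(10^(98.1/10) + 10^(92.9/10)) = 10·log₁₀(8406000000) = 99.2 dB SPL.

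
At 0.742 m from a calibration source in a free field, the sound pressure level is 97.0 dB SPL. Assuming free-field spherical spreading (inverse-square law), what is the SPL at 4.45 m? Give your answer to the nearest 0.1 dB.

81.4 dB SPL

For a point source in a free field, ΔL = −20·log₁₀(d₂/d₁).
ΔL = −20·log₁₀(4.45/0.742) = -15.56 dB, so L₂ = 97.0 + (-15.56) = 81.4 dB SPL.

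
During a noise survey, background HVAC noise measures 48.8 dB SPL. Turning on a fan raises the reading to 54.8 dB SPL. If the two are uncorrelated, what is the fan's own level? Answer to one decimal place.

Remove the background by subtracting linear intensities:
L_src = 10·log₁₀(10^(54.8/10) − 10^(48.8/10)) = 10·log₁₀(226100) = 53.5 dB SPL.

53.5 dB SPL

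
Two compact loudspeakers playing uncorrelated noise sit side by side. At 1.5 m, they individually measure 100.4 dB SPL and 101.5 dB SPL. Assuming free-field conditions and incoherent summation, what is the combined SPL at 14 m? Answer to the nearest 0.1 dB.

84.6 dB SPL

Combined at 1.5 m: 10·log₁₀(10^(100.4/10)+10^(101.5/10)) = 104.00 dB SPL.
Then apply −20·log₁₀(14/1.5) = -19.40 dB → 84.6 dB SPL.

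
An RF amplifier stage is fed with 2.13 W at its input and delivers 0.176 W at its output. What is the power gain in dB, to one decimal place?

For a power ratio, dB = 10·log₁₀(P₂/P₁).
10·log₁₀(0.176/2.13) = 10·log₁₀(0.08263) = -10.8 dB.

-10.8 dB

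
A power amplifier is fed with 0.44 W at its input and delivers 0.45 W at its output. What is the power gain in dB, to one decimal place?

0.1 dB

For a power ratio, dB = 10·log₁₀(P₂/P₁).
10·log₁₀(0.45/0.44) = 10·log₁₀(1.023) = 0.1 dB.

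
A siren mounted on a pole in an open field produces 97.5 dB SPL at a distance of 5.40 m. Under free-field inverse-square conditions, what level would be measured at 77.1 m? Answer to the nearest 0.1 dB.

74.4 dB SPL

For a point source in a free field, ΔL = −20·log₁₀(d₂/d₁).
ΔL = −20·log₁₀(77.1/5.40) = -23.09 dB, so L₂ = 97.5 + (-23.09) = 74.4 dB SPL.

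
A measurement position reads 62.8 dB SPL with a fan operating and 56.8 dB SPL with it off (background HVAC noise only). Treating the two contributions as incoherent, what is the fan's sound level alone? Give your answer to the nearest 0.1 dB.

61.5 dB SPL

Remove the background by subtracting linear intensities:
L_src = 10·log₁₀(10^(62.8/10) − 10^(56.8/10)) = 10·log₁₀(1427000) = 61.5 dB SPL.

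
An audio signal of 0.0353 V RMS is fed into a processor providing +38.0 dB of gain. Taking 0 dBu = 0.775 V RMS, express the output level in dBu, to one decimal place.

Input level: 20·log₁₀(0.0353/0.775) = -26.83 dBu.
Output: -26.83 + 38.0 = +11.2 dBu.

+11.2 dBu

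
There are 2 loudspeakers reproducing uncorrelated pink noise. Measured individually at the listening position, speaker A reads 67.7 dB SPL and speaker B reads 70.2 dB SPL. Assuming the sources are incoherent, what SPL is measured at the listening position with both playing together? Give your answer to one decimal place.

72.1 dB SPL

Add the sources as powers (linear), then convert back to dB:
L_total = 10·log₁₀(10^(67.7/10) + 10^(70.2/10)) = 10·log₁₀(16360000) = 72.1 dB SPL.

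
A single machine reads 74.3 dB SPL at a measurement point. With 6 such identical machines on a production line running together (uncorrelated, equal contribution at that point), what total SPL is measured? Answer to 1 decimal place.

6 equal incoherent sources raise the level by 10·log₁₀(6) = 7.78 dB.
L_total = 74.3 + 7.78 = 82.1 dB SPL.

82.1 dB SPL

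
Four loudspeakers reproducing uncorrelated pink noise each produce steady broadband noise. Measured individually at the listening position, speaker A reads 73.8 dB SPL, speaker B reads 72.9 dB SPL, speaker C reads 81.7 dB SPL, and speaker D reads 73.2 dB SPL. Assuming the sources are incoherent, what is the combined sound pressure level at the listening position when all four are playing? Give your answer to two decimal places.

Incoherent sources sum as intensities:
L_total = 10·log₁₀(10^(73.8/10) + 10^(72.9/10) + 10^(81.7/10) + 10^(73.2/10)) = 10·log₁₀(212300000) = 83.27 dB SPL.

83.27 dB SPL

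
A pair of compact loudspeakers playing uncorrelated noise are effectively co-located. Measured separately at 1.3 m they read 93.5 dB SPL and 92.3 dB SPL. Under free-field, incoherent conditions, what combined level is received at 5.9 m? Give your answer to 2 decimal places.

82.81 dB SPL

Combined at 1.3 m: 10·log₁₀(10^(93.5/10)+10^(92.3/10)) = 95.952 dB SPL.
Then apply −20·log₁₀(5.9/1.3) = -13.138 dB → 82.81 dB SPL.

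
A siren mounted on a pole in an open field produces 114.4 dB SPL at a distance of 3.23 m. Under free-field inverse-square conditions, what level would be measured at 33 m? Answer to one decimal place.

94.2 dB SPL

For a point source in a free field, ΔL = −20·log₁₀(d₂/d₁).
ΔL = −20·log₁₀(33/3.23) = -20.19 dB, so L₂ = 114.4 + (-20.19) = 94.2 dB SPL.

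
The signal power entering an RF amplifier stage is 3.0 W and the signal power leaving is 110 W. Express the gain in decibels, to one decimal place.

Power is a power quantity, so gain = 10·log₁₀(P_out/P_in).
10·log₁₀(110/3.0) = 10·log₁₀(36.67) = 15.6 dB.

15.6 dB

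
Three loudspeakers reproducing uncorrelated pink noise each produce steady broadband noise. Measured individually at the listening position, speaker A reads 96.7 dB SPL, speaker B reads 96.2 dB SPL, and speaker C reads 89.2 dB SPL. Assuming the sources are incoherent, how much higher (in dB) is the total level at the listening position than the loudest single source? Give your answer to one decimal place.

3.2 dB

Uncorrelated sources add in intensity (power), not in dB.
L_total = 10·log₁₀(10^(96.7/10) + 10^(96.2/10) + 10^(89.2/10)) = 99.86 dB SPL.
Excess over the loudest (96.7 dB): 99.86 − 96.7 = 3.2 dB.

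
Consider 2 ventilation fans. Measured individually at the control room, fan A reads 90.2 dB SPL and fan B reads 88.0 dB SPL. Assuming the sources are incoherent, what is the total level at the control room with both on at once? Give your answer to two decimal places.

92.25 dB SPL

Uncorrelated sources add in intensity (power), not in dB.
L_total = 10·log₁₀(10^(90.2/10) + 10^(88.0/10)) = 10·log₁₀(1678000000) = 92.25 dB SPL.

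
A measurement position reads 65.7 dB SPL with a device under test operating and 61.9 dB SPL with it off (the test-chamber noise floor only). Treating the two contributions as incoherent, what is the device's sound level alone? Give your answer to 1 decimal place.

63.4 dB SPL

Remove the background by subtracting linear intensities:
L_src = 10·log₁₀(10^(65.7/10) − 10^(61.9/10)) = 10·log₁₀(2167000) = 63.4 dB SPL.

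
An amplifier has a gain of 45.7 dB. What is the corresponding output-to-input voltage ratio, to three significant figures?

Voltage ratio = 10^(dB/20).
10^(45.7/20) = 10^(2.285) = 193.

193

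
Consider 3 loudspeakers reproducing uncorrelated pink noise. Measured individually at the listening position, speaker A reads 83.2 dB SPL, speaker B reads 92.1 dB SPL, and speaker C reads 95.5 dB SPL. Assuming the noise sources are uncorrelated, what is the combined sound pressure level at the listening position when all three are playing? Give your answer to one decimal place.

97.3 dB SPL

Add the sources as powers (linear), then convert back to dB:
L_total = 10·log₁₀(10^(83.2/10) + 10^(92.1/10) + 10^(95.5/10)) = 10·log₁₀(5379000000) = 97.3 dB SPL.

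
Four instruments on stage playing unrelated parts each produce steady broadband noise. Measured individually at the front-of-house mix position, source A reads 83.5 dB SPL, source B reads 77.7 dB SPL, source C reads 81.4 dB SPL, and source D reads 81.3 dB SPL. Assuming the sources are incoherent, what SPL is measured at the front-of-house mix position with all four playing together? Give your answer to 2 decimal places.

87.45 dB SPL

Incoherent sources sum as intensities:
L_total = 10·log₁₀(10^(83.5/10) + 10^(77.7/10) + 10^(81.4/10) + 10^(81.3/10)) = 10·log₁₀(555700000) = 87.45 dB SPL.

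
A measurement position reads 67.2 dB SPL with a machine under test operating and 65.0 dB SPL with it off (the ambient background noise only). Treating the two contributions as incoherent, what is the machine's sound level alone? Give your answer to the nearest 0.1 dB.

Background correction is a power subtraction:
L_src = 10·log₁₀(10^(67.2/10) − 10^(65.0/10)) = 10·log₁₀(2086000) = 63.2 dB SPL.

63.2 dB SPL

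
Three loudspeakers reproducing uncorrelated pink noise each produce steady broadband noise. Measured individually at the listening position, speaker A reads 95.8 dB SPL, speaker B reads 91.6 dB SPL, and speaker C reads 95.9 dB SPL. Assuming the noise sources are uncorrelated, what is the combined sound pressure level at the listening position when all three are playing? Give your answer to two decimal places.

99.61 dB SPL

Incoherent sources sum as intensities:
L_total = 10·log₁₀(10^(95.8/10) + 10^(91.6/10) + 10^(95.9/10)) = 10·log₁₀(9138000000) = 99.61 dB SPL.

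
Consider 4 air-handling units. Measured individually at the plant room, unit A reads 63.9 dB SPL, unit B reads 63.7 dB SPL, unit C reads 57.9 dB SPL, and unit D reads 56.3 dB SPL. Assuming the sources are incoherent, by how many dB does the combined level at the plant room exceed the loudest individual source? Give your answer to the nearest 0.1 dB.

Incoherent sources sum as intensities:
L_total = 10·log₁₀(10^(63.9/10) + 10^(63.7/10) + 10^(57.9/10) + 10^(56.3/10)) = 67.67 dB SPL.
Excess over the loudest (63.9 dB): 67.67 − 63.9 = 3.8 dB.

3.8 dB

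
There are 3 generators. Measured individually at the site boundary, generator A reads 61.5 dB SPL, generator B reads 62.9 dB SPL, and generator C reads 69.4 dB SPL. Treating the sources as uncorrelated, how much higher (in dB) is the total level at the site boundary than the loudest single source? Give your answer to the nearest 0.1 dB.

Uncorrelated sources add in intensity (power), not in dB.
L_total = 10·log₁₀(10^(61.5/10) + 10^(62.9/10) + 10^(69.4/10)) = 70.82 dB SPL.
Excess over the loudest (69.4 dB): 70.82 − 69.4 = 1.4 dB.

1.4 dB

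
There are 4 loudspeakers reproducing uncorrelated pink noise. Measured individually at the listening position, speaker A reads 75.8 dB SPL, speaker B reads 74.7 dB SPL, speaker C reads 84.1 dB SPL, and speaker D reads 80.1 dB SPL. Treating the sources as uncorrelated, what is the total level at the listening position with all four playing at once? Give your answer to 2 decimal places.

Uncorrelated sources add in intensity (power), not in dB.
L_total = 10·log₁₀(10^(75.8/10) + 10^(74.7/10) + 10^(84.1/10) + 10^(80.1/10)) = 10·log₁₀(426900000) = 86.30 dB SPL.

86.30 dB SPL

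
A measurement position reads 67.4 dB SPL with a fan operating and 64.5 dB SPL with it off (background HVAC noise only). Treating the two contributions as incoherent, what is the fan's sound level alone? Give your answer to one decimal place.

64.3 dB SPL

Subtract intensities: L_src = 10·log₁₀(10^(L_total/10) − 10^(L_bg/10)).
L_src = 10·log₁₀(10^(67.4/10) − 10^(64.5/10)) = 10·log₁₀(2677000) = 64.3 dB SPL.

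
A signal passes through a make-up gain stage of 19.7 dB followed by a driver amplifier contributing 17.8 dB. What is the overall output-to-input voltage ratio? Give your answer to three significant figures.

75.0

Net gain = 19.7 + 17.8 = 37.5 dB.
Voltage ratio = 10^(37.5/20) = 75.0.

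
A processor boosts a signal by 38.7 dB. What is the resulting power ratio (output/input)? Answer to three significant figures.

Power ratio = 10^(dB/10).
10^(38.7/10) = 10^(3.870) = 7410.

7410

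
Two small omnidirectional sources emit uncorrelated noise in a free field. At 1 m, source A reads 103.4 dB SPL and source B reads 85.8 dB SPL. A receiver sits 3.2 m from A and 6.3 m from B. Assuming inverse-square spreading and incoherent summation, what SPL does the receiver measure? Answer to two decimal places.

93.32 dB SPL

At the listener: L_A = 103.4 − 20·log₁₀(3.2) = 93.297 dB; L_B = 85.8 − 20·log₁₀(6.3) = 69.813 dB.
Combined: 10·log₁₀(10^(93.297/10)+10^(69.813/10)) = 93.32 dB SPL.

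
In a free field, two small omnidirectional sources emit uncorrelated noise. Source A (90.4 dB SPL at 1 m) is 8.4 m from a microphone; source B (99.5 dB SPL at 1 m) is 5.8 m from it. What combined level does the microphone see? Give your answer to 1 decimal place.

84.5 dB SPL

At the listener: L_A = 90.4 − 20·log₁₀(8.4) = 71.91 dB; L_B = 99.5 − 20·log₁₀(5.8) = 84.23 dB.
Combined: 10·log₁₀(10^(71.91/10)+10^(84.23/10)) = 84.5 dB SPL.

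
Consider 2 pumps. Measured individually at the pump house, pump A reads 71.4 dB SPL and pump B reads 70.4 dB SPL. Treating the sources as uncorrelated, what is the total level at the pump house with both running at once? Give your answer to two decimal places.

Incoherent sources sum as intensities:
L_total = 10·log₁₀(10^(71.4/10) + 10^(70.4/10)) = 10·log₁₀(24770000) = 73.94 dB SPL.

73.94 dB SPL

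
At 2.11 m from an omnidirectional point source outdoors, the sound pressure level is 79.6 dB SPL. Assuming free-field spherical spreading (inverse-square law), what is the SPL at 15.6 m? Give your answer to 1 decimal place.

For a point source in a free field, ΔL = −20·log₁₀(d₂/d₁).
ΔL = −20·log₁₀(15.6/2.11) = -17.38 dB, so L₂ = 79.6 + (-17.38) = 62.2 dB SPL.

62.2 dB SPL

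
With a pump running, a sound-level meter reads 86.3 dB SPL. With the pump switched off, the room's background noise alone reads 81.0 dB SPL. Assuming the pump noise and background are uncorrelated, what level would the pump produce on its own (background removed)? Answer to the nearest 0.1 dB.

Subtract intensities: L_src = 10·log₁₀(10^(L_total/10) − 10^(L_bg/10)).
L_src = 10·log₁₀(10^(86.3/10) − 10^(81.0/10)) = 10·log₁₀(300700000) = 84.8 dB SPL.

84.8 dB SPL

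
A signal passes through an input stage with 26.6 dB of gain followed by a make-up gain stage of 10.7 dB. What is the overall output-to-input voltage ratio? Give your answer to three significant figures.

73.3

Net gain = 26.6 + 10.7 = 37.3 dB.
Voltage ratio = 10^(37.3/20) = 73.3.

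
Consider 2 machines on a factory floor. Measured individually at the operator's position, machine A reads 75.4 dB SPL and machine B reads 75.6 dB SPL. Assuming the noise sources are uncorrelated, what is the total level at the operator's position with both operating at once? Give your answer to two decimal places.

Incoherent sources sum as intensities:
L_total = 10·log₁₀(10^(75.4/10) + 10^(75.6/10)) = 10·log₁₀(70980000) = 78.51 dB SPL.

78.51 dB SPL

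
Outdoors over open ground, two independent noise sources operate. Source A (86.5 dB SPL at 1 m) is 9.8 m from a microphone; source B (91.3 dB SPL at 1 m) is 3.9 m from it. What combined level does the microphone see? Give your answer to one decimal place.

At the listener: L_A = 86.5 − 20·log₁₀(9.8) = 66.68 dB; L_B = 91.3 − 20·log₁₀(3.9) = 79.48 dB.
Combined: 10·log₁₀(10^(66.68/10)+10^(79.48/10)) = 79.7 dB SPL.

79.7 dB SPL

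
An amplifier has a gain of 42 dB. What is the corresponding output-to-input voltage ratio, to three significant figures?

Voltage ratio = 10^(dB/20).
10^(42/20) = 10^(2.100) = 126.

126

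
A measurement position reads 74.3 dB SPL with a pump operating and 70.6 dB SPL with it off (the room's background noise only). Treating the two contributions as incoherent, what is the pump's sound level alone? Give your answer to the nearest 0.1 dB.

71.9 dB SPL

Subtract intensities: L_src = 10·log₁₀(10^(L_total/10) − 10^(L_bg/10)).
L_src = 10·log₁₀(10^(74.3/10) − 10^(70.6/10)) = 10·log₁₀(15430000) = 71.9 dB SPL.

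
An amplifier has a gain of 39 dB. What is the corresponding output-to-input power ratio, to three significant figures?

Power ratio = 10^(dB/10).
10^(39/10) = 10^(3.900) = 7940.

7940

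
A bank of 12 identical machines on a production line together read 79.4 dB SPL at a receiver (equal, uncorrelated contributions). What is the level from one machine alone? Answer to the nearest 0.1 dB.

12 equal incoherent sources add 10·log₁₀(12) = 10.79 dB over one source.
L_one = 79.4 − 10.79 = 68.6 dB SPL.

68.6 dB SPL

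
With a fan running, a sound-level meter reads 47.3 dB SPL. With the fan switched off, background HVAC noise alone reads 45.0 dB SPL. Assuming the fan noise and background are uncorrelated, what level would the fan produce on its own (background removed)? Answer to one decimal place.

43.4 dB SPL

Background correction is a power subtraction:
L_src = 10·log₁₀(10^(47.3/10) − 10^(45.0/10)) = 10·log₁₀(22080) = 43.4 dB SPL.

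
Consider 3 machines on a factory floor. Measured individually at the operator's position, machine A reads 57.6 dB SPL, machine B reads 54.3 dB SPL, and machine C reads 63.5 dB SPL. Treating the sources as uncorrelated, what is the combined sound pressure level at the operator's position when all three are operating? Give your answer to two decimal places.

Incoherent sources sum as intensities:
L_total = 10·log₁₀(10^(57.6/10) + 10^(54.3/10) + 10^(63.5/10)) = 10·log₁₀(3083000) = 64.89 dB SPL.

64.89 dB SPL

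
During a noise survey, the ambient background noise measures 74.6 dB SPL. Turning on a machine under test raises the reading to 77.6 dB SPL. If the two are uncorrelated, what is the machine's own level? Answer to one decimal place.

74.6 dB SPL

Subtract intensities: L_src = 10·log₁₀(10^(L_total/10) − 10^(L_bg/10)).
L_src = 10·log₁₀(10^(77.6/10) − 10^(74.6/10)) = 10·log₁₀(28700000) = 74.6 dB SPL.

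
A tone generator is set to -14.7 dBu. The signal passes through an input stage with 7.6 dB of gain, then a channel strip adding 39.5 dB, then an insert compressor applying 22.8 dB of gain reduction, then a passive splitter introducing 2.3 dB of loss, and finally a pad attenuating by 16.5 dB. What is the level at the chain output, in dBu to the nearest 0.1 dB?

In dB, series stages simply add:
-14.7 + 7.6 + 39.5 − 22.8 − 2.3 − 16.5 = -9.2 dBu.

-9.2 dBu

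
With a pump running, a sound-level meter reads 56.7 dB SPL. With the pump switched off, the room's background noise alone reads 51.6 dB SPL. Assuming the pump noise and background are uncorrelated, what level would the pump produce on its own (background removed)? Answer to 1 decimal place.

Background correction is a power subtraction:
L_src = 10·log₁₀(10^(56.7/10) − 10^(51.6/10)) = 10·log₁₀(323200) = 55.1 dB SPL.

55.1 dB SPL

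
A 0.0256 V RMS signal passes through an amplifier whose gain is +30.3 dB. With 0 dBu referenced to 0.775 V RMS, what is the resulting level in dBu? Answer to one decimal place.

+0.7 dBu

Input level: 20·log₁₀(0.0256/0.775) = -29.62 dBu.
Output: -29.62 + 30.3 = +0.7 dBu.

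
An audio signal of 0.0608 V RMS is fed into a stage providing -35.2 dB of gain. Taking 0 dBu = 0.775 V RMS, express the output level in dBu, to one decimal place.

Input level: 20·log₁₀(0.0608/0.775) = -22.11 dBu.
Output: -22.11 − 35.2 = -57.3 dBu.

-57.3 dBu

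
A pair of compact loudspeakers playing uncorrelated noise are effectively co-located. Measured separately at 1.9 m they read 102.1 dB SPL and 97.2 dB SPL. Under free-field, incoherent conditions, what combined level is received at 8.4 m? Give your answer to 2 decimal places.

Combined at 1.9 m: 10·log₁₀(10^(102.1/10)+10^(97.2/10)) = 103.318 dB SPL.
Then apply −20·log₁₀(8.4/1.9) = -12.911 dB → 90.41 dB SPL.

90.41 dB SPL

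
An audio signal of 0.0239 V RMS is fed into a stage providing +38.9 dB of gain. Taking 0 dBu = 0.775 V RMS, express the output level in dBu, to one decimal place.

Input level: 20·log₁₀(0.0239/0.775) = -30.22 dBu.
Output: -30.22 + 38.9 = +8.7 dBu.

+8.7 dBu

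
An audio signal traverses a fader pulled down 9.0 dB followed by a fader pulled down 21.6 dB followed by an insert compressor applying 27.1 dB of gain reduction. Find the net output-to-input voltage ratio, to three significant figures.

Net gain = (−9.0) + (−21.6) + (−27.1) = -57.7 dB.
Voltage ratio = 10^(-57.7/20) = 0.00130.

0.00130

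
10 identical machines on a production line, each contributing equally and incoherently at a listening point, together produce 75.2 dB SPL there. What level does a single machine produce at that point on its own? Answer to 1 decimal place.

10 equal incoherent sources add 10·log₁₀(10) = 10.00 dB over one source.
L_one = 75.2 − 10.00 = 65.2 dB SPL.

65.2 dB SPL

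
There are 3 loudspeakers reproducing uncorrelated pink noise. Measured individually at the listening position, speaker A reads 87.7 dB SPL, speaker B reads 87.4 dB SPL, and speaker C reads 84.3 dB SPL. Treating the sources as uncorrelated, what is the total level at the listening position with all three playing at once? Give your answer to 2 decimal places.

Uncorrelated sources add in intensity (power), not in dB.
L_total = 10·log₁₀(10^(87.7/10) + 10^(87.4/10) + 10^(84.3/10)) = 10·log₁₀(1408000000) = 91.48 dB SPL.

91.48 dB SPL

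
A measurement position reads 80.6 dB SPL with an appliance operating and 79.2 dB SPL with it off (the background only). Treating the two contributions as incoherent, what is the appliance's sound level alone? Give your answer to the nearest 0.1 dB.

75.0 dB SPL

Background correction is a power subtraction:
L_src = 10·log₁₀(10^(80.6/10) − 10^(79.2/10)) = 10·log₁₀(31640000) = 75.0 dB SPL.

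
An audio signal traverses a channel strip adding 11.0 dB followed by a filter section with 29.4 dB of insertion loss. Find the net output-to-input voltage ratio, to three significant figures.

0.120

Net gain = 11.0 + (−29.4) = -18.4 dB.
Voltage ratio = 10^(-18.4/20) = 0.120.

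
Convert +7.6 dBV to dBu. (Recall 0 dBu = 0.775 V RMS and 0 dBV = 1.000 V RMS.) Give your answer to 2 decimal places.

+9.81 dBu

The offset between the scales is 20·log₁₀(0.775/1.000) = −2.214 dB.
So dBu = +7.6 + 2.214 = +9.81 dBu.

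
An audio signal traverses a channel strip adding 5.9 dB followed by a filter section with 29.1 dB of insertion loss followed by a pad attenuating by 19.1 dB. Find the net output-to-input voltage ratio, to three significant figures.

0.00767

Net gain = 5.9 + (−29.1) + (−19.1) = -42.3 dB.
Voltage ratio = 10^(-42.3/20) = 0.00767.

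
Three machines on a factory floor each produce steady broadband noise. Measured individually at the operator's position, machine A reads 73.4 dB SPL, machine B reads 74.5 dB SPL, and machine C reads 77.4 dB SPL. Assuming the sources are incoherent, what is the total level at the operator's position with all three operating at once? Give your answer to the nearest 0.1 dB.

Add the sources as powers (linear), then convert back to dB:
L_total = 10·log₁₀(10^(73.4/10) + 10^(74.5/10) + 10^(77.4/10)) = 10·log₁₀(105000000) = 80.2 dB SPL.

80.2 dB SPL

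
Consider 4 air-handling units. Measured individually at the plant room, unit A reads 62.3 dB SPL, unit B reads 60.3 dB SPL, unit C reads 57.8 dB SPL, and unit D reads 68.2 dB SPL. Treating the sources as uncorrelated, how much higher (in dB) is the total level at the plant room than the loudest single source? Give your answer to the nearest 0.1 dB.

Add the sources as powers (linear), then convert back to dB:
L_total = 10·log₁₀(10^(62.3/10) + 10^(60.3/10) + 10^(57.8/10) + 10^(68.2/10)) = 69.99 dB SPL.
Excess over the loudest (68.2 dB): 69.99 − 68.2 = 1.8 dB.

1.8 dB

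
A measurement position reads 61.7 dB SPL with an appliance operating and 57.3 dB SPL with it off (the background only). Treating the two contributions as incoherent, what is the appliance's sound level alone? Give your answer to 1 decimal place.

59.7 dB SPL

Subtract intensities: L_src = 10·log₁₀(10^(L_total/10) − 10^(L_bg/10)).
L_src = 10·log₁₀(10^(61.7/10) − 10^(57.3/10)) = 10·log₁₀(942100) = 59.7 dB SPL.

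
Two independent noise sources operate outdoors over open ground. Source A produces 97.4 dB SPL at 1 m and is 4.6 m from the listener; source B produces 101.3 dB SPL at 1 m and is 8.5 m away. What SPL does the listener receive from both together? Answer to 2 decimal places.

At the listener: L_A = 97.4 − 20·log₁₀(4.6) = 84.145 dB; L_B = 101.3 − 20·log₁₀(8.5) = 82.712 dB.
Combined: 10·log₁₀(10^(84.145/10)+10^(82.712/10)) = 86.50 dB SPL.

86.50 dB SPL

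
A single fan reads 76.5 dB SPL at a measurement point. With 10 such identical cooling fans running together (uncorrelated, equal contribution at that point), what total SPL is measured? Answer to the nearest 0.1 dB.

86.5 dB SPL

10 equal incoherent sources raise the level by 10·log₁₀(10) = 10.00 dB.
L_total = 76.5 + 10.00 = 86.5 dB SPL.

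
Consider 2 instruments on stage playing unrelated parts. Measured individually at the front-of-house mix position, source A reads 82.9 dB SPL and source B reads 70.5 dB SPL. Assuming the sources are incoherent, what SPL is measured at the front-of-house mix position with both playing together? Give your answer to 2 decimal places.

Incoherent sources sum as intensities:
L_total = 10·log₁₀(10^(82.9/10) + 10^(70.5/10)) = 10·log₁₀(206200000) = 83.14 dB SPL.

83.14 dB SPL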